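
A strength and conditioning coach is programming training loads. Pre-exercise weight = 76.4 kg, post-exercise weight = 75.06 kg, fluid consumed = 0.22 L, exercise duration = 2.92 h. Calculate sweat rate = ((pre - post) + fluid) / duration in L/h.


Weight loss = 76.4 - 75.06 = 1.34 kg (approx L)
Total sweat = 1.34 + 0.22 = 1.56 L
Sweat rate = 1.56 / 2.92 = 0.534 L/h

0.534 L/h


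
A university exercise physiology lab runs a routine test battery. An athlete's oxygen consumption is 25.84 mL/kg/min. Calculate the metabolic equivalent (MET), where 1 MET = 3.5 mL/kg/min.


MET = VO2 / 3.5
= 25.84 / 3.5
= 7.38 METs

7.38 METs


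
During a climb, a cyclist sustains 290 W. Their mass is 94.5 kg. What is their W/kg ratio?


Power-to-weight = 290 W / 94.5 kg
= 3.069 W/kg

3.069 W/kg


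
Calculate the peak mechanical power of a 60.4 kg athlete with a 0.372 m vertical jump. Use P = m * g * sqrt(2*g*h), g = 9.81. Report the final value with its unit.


First, sqrt(2gh) = sqrt(2 * 9.81 * 0.372)
= sqrt(7.29864) = 2.7016 m/s
Power = 60.4 * 9.81 * 2.7016 = 1600.76 W

1600.76 W


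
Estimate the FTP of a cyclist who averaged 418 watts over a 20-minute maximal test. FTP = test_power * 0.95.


FTP = 418 * 0.95 = 397.1 W

397.1 W


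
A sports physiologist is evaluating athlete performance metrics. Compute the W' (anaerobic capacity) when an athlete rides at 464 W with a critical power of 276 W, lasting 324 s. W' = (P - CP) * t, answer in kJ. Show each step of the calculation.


Above-CP power = 188 W
Duration = 324 s
W' = 188 * 324 = 60912 J
Convert: 60912 / 1000 = 60.912 kJ

60.912 kJ


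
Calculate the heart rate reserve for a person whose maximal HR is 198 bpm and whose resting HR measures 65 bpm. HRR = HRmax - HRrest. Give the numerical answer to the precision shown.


HRmax = 198 bpm
HRrest = 65 bpm
HRR = 198 - 65 = 133 bpm

133 bpm


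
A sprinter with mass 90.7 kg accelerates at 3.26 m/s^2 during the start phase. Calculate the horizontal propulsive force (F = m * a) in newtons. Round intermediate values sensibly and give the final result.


F = m * a
= 90.7 * 3.26
= 295.68 N

295.68 N


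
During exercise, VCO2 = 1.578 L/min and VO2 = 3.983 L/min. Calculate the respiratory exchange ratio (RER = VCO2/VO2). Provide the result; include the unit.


RER = VCO2 / VO2
= 1.578 / 3.983
= 0.3962

0.3962


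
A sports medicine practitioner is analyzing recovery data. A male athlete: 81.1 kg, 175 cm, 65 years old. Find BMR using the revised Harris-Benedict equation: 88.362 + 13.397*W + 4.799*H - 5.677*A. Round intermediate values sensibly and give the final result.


Intercept = 88.362
Weight contribution = 13.397 * 81.1 = 1086.4967
Height contribution = 4.799 * 175 = 839.825
Age contribution = 5.677 * 65 = 369.005
BMR = 88.362 + 1086.4967 + 839.825 - 369.005
= 1645.68 kcal/day

1645.68 kcal/day


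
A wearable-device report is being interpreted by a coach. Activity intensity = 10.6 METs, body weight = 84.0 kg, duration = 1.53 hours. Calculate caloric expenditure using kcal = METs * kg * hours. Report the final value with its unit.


kcal = 10.6 * 84.0 * 1.53
= 890.4 * 1.53
= 1362.31 kcal

1362.31 kcal


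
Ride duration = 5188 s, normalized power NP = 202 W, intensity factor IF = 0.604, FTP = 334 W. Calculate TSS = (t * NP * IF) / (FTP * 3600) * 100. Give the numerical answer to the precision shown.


Numerator = 5188 * 202 * 0.604 = 632977.504
Denominator = 334 * 3600 = 1202400
TSS = 632977.504 / 1202400 * 100
= 52.64

52.64 TSS


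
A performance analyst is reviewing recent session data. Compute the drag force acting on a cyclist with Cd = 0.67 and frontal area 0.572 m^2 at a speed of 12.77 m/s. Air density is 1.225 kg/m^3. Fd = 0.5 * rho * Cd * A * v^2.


Step 1: v^2 = 163.0729
Step 2: Fd = 0.5 * 1.225 * 0.67 * 0.572 * 163.0729
= 38.279 N

38.279 N


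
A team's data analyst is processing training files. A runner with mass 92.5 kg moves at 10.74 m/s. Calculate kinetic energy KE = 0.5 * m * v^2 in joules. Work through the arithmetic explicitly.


v^2 = 10.74^2 = 115.3476
KE = 0.5 * 92.5 * 115.3476
= 5334.83 J

5334.83 J


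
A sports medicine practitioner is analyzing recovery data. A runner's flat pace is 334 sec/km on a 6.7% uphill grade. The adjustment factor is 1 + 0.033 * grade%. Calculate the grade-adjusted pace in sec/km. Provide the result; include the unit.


Factor = 1 + 0.033 * 6.7 = 1.2211
Adjusted pace = 334 * 1.2211
= 407.85 sec/km

407.85 s/km


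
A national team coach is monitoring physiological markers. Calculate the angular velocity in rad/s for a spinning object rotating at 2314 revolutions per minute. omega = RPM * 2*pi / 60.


omega = RPM * 2*pi / 60
= 2314 * 6.28318531 / 60
= 242.322 rad/s

242.322 rad/s


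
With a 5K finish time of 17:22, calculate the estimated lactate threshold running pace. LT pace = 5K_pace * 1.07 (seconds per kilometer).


Race duration = 1042 s for 5 km
Average pace = 1042 / 5 = 208.4 s/km
LT pace = 208.4 * 1.07
= 222.99 s/km

222.99 s/km


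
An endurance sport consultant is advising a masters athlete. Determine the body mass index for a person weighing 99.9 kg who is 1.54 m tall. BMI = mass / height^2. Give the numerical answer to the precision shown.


BMI = mass / height^2
= 99.9 / 1.54^2
= 99.9 / 2.3716
= 42.12 kg/m^2

42.12 kg/m^2


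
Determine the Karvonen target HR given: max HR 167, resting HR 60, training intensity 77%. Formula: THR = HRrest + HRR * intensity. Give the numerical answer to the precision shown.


HRR = HRmax - HRrest = 167 - 60 = 107
THR = 60 + 107 * 0.77
= 142.39 bpm

142.39 bpm


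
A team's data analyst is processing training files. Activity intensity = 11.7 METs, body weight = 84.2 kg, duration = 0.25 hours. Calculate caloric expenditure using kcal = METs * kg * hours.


kcal = 11.7 * 84.2 * 0.25
= 985.14 * 0.25
= 246.29 kcal

246.29 kcal


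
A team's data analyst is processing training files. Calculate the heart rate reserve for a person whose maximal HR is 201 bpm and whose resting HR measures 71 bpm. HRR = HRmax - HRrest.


HRmax = 201 bpm
HRrest = 71 bpm
HRR = 201 - 71 = 130 bpm

130 bpm


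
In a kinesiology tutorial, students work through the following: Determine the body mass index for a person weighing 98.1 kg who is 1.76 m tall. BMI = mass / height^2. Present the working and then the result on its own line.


BMI = mass / height^2
= 98.1 / 1.76^2
= 98.1 / 3.0976
= 31.67 kg/m^2

31.67 kg/m^2


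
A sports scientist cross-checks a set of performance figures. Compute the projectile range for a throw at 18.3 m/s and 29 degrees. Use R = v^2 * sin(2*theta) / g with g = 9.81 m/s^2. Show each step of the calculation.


Two times the angle = 58 degrees
sin(58) = 0.848048
R = 334.89 * 0.848048 / 9.81 = 28.95 m

28.95 m


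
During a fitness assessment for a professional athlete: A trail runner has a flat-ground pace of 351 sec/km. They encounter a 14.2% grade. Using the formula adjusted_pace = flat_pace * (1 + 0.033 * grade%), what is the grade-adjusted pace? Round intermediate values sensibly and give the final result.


Grade factor = 1 + 0.033 * 14.2 = 1.4686
Adjusted = 351 * 1.4686 = 515.48 sec/km

515.48 s/km


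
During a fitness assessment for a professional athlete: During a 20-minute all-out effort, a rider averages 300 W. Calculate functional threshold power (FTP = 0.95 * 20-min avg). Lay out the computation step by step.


FTP = 0.95 * 300
= 285.0 W

285.0 W


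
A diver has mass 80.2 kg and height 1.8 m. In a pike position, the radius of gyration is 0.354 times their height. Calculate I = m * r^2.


r = 0.354 * 1.8 = 0.6372 m
I = m * r^2 = 80.2 * 0.406024 = 32.563 kg*m^2

32.563 kg*m^2


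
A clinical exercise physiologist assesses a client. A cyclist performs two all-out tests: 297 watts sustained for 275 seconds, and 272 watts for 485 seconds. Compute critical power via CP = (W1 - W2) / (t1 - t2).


W1 = P1 * t1 = 297 * 275 = 81675 J
W2 = P2 * t2 = 272 * 485 = 131920 J
CP = (81675 - 131920) / (275 - 485)
= 239.26 W

239.26 W


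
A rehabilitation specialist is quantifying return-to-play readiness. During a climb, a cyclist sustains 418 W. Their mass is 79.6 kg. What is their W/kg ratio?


Power-to-weight = 418 W / 79.6 kg
= 5.251 W/kg

5.251 W/kg


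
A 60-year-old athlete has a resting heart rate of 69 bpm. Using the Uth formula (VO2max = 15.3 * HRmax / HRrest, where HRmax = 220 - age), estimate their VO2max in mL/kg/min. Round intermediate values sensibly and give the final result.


HRmax = 220 - 60 = 160 bpm
Ratio = HRmax / HRrest = 160 / 69 = 2.3188
VO2max = 15.3 * 2.3188 = 35.48 mL/kg/min

35.48 mL/kg/min


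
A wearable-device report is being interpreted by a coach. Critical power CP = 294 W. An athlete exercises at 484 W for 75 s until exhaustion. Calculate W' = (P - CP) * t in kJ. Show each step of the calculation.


P - CP = 484 - 294 = 190 W
W' = 190 * 75 = 14250 J
= 14250 / 1000 = 14.25 kJ

14.25 kJ


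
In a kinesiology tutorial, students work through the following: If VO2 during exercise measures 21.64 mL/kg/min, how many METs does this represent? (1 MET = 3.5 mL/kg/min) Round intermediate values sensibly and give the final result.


METs = VO2 / 3.5 = 21.64 / 3.5 = 6.18

6.18 METs


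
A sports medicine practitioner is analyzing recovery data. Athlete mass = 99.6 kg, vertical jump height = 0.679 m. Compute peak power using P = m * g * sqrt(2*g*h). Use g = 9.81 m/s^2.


sqrt(2 * 9.81 * 0.679) = sqrt(13.32198) = 3.649929 m/s
P = 99.6 * 9.81 * 3.649929
= 3566.26 W

3566.26 W


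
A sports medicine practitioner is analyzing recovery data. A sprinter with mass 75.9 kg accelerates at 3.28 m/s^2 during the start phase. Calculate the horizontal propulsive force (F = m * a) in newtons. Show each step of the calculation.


F = m * a
= 75.9 * 3.28
= 248.95 N

248.95 N


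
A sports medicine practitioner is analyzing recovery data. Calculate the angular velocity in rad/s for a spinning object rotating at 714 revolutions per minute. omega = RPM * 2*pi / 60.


omega = RPM * 2*pi / 60
= 714 * 6.28318531 / 60
= 74.77 rad/s

74.77 rad/s


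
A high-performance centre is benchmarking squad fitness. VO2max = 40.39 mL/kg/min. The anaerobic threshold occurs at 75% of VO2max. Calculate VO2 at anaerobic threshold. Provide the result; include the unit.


AT fraction = 75 / 100 = 0.75
AT VO2 = 40.39 * 0.75
= 30.29 mL/kg/min

30.29 mL/kg/min


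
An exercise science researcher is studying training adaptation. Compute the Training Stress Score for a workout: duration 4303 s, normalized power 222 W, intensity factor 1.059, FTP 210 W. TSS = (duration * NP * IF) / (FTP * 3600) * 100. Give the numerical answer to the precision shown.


Product = 4303 * 222 * 1.059 = 1011626.694
Base = 210 * 3600 = 756000
TSS = 1011626.694 / 756000 * 100 = 133.81

133.81 TSS


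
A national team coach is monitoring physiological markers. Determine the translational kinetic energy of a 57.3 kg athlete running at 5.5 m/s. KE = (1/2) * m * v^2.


KE = 0.5 * m * v^2
= 0.5 * 57.3 * 5.5^2
= 0.5 * 57.3 * 30.25
= 866.66 J

866.66 J


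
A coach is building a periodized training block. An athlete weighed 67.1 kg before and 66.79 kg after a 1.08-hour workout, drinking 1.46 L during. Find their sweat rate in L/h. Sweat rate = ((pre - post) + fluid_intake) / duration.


Body mass change = 0.31 kg
Total sweat loss = 0.31 + 1.46 = 1.77 L
Rate = 1.77 / 1.08 = 1.639 L/h

1.639 L/h


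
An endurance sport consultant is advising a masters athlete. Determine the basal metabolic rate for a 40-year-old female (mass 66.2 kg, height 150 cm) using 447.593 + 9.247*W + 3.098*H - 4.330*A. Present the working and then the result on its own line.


BMR = 447.593 + 9.247*66.2 + 3.098*150 - 4.330*40
= 1351.24 kcal/day

1351.24 kcal/day


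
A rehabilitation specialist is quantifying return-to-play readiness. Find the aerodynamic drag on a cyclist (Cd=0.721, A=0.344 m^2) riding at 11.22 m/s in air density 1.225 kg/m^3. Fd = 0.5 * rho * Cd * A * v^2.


Fd = 0.5 * 1.225 * 0.721 * 0.344 * 11.22^2
= 0.5 * 1.225 * 0.721 * 0.344 * 125.8884
= 19.124 N

19.124 N


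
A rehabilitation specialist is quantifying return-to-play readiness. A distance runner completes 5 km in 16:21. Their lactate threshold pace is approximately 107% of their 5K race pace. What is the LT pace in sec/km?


Convert to seconds: 16 min 21 s = 981 s
Pace per km = 981 / 5 = 196.2 s/km
LT pace = 196.2 * 1.07 = 209.93 s/km

209.93 s/km


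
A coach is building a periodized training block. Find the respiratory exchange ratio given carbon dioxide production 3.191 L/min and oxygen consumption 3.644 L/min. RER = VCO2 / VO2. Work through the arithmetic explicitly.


VCO2 = 3.191 L/min
VO2 = 3.644 L/min
RER = 3.191 / 3.644 = 0.8757

0.8757


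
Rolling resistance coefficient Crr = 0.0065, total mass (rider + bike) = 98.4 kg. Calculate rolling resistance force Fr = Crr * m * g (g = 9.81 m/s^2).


Fr = Crr * m * g
= 0.0065 * 98.4 * 9.81
= 6.274 N

6.274 N


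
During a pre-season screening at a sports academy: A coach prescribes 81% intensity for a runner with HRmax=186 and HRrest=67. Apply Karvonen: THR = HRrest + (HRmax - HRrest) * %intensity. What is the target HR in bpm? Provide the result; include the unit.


Heart rate reserve = 186 - 67 = 119
Intensity fraction = 81 / 100 = 0.81
THR = 67 + 119 * 0.81 = 163.39 bpm

163.39 bpm


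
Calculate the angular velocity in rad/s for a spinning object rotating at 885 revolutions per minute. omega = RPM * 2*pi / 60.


omega = RPM * 2*pi / 60
= 885 * 6.28318531 / 60
= 92.677 rad/s

92.677 rad/s


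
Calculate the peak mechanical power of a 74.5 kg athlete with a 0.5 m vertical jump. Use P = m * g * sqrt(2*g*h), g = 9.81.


First, sqrt(2gh) = sqrt(2 * 9.81 * 0.5)
= sqrt(9.81) = 3.132092 m/s
Power = 74.5 * 9.81 * 3.132092 = 2289.07 W

2289.07 W


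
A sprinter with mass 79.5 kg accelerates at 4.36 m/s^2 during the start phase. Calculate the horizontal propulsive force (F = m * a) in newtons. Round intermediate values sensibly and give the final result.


F = m * a
= 79.5 * 4.36
= 346.62 N

346.62 N


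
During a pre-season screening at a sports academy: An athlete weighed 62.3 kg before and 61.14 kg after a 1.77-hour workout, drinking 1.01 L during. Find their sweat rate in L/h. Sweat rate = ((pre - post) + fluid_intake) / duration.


Body mass change = 1.16 kg
Total sweat loss = 1.16 + 1.01 = 2.17 L
Rate = 2.17 / 1.77 = 1.226 L/h

1.226 L/h


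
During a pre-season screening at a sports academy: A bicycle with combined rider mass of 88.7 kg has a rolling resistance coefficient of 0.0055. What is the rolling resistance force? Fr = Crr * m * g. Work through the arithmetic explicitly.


Fr = 0.0055 * 88.7 * 9.81
= 0.48785 * 9.81
= 4.786 N

4.786 N


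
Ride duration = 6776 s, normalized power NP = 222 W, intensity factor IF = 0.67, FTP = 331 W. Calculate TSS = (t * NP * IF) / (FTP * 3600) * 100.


Numerator = 6776 * 222 * 0.67 = 1007862.24
Denominator = 331 * 3600 = 1191600
TSS = 1007862.24 / 1191600 * 100
= 84.58

84.58 TSS


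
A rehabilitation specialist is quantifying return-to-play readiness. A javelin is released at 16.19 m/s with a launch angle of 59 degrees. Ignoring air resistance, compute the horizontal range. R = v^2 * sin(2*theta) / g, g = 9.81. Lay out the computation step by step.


Launch speed squared = 262.1161
sin(2 * 59 deg) = 0.882948
Range = 262.1161 * 0.882948 / 9.81
= 23.592 m

23.592 m


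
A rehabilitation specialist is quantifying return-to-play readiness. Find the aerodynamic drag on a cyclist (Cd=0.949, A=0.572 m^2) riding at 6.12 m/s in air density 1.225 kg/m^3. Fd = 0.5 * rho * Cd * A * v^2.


Fd = 0.5 * 1.225 * 0.949 * 0.572 * 6.12^2
= 0.5 * 1.225 * 0.949 * 0.572 * 37.4544
= 12.453 N

12.453 N


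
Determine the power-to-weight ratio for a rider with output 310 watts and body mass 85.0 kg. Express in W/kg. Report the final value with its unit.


P/W = 310 / 85.0 = 3.647 W/kg

3.647 W/kg


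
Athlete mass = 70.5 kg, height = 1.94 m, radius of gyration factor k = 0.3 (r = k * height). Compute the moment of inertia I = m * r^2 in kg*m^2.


r = k * height = 0.3 * 1.94 = 0.582 m
r^2 = 0.582^2 = 0.338724
I = 70.5 * 0.338724 = 23.88 kg*m^2

23.88 kg*m^2


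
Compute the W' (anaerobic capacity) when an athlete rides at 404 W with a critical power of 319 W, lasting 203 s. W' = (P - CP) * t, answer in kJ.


Above-CP power = 85 W
Duration = 203 s
W' = 85 * 203 = 17255 J
Convert: 17255 / 1000 = 17.255 kJ

17.255 kJ


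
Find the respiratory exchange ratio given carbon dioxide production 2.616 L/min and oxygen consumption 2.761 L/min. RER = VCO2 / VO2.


VCO2 = 2.616 L/min
VO2 = 2.761 L/min
RER = 2.616 / 2.761 = 0.9475

0.9475


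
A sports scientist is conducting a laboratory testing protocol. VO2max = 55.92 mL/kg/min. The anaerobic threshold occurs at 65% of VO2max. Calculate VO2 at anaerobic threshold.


AT fraction = 65 / 100 = 0.65
AT VO2 = 55.92 * 0.65
= 36.35 mL/kg/min

36.35 mL/kg/min


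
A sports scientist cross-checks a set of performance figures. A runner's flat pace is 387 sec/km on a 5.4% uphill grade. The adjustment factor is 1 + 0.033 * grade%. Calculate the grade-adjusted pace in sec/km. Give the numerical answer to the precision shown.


Factor = 1 + 0.033 * 5.4 = 1.1782
Adjusted pace = 387 * 1.1782
= 455.96 sec/km

455.96 s/km


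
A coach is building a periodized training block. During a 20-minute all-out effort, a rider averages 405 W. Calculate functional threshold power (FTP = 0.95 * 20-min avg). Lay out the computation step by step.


FTP = 0.95 * 405
= 384.75 W

384.75 W


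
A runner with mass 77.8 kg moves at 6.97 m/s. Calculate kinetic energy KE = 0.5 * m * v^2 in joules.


v^2 = 6.97^2 = 48.5809
KE = 0.5 * 77.8 * 48.5809
= 1889.8 J

1889.8 J


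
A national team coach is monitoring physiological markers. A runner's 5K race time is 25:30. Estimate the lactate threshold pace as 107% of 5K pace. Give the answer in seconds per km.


Total race time = 25*60 + 30 = 1530 seconds
5K pace = 1530 / 5 = 306.0 sec/km
LT pace = 306.0 * 1.07 = 327.42 sec/km

327.42 s/km


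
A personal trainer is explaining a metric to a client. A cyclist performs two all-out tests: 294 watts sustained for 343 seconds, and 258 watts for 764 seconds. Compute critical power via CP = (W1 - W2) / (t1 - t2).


W1 = P1 * t1 = 294 * 343 = 100842 J
W2 = P2 * t2 = 258 * 764 = 197112 J
CP = (100842 - 197112) / (343 - 764)
= 228.67 W

228.67 W


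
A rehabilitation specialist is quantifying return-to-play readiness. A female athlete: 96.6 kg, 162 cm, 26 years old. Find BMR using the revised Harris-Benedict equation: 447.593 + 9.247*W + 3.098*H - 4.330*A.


Intercept = 447.593
Weight contribution = 9.247 * 96.6 = 893.2602
Height contribution = 3.098 * 162 = 501.876
Age contribution = 4.33 * 26 = 112.58
BMR = 447.593 + 893.2602 + 501.876 - 112.58
= 1730.15 kcal/day

1730.15 kcal/day


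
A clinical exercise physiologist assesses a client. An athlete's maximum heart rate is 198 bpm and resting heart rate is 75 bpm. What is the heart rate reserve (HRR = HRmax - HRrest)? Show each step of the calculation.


HRR = HRmax - HRrest
= 198 - 75
= 123 bpm

123 bpm


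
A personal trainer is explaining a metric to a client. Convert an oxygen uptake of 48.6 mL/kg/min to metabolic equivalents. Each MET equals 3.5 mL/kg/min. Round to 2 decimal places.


One MET = 3.5 mL/kg/min
Number of METs = 48.6 / 3.5
= 13.89 METs

13.89 METs


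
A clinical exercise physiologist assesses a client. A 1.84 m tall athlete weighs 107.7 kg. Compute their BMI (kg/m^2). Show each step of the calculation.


height^2 = 3.3856 m^2
BMI = 107.7 / 3.3856 = 31.81 kg/m^2

31.81 kg/m^2


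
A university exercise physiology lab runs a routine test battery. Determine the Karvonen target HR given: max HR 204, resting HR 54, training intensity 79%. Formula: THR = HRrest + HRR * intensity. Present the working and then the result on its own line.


HRR = HRmax - HRrest = 204 - 54 = 150
THR = 54 + 150 * 0.79
= 172.5 bpm

172.5 bpm


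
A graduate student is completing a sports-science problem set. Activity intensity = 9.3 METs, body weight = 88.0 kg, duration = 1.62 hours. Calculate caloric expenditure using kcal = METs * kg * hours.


kcal = 9.3 * 88.0 * 1.62
= 818.4 * 1.62
= 1325.81 kcal

1325.81 kcal


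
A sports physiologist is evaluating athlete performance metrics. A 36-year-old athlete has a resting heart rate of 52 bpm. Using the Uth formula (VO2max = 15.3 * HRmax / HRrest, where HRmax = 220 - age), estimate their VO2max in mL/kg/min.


HRmax = 220 - 36 = 184 bpm
Ratio = HRmax / HRrest = 184 / 52 = 3.5385
VO2max = 15.3 * 3.5385 = 54.14 mL/kg/min

54.14 mL/kg/min


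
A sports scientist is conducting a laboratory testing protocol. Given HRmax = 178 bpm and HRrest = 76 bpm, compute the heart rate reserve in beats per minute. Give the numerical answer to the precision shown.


Heart rate reserve = maximum HR minus resting HR
HRR = 178 - 76 = 102 bpm

102 bpm


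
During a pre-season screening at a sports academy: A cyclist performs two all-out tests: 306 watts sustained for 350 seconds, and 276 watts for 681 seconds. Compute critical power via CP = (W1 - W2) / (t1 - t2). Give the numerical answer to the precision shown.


W1 = P1 * t1 = 306 * 350 = 107100 J
W2 = P2 * t2 = 276 * 681 = 187956 J
CP = (107100 - 187956) / (350 - 681)
= 244.28 W

244.28 W


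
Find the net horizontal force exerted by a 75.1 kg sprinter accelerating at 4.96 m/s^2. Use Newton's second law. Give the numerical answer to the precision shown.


Newton's second law: F = m * a
F = 75.1 * 4.96 = 372.5 N

372.5 N


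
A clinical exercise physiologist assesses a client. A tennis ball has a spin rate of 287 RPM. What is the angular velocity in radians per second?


Convert RPM to rad/s: multiply by 2*pi and divide by 60
omega = 287 * 2 * pi / 60
= 30.055 rad/s

30.055 rad/s


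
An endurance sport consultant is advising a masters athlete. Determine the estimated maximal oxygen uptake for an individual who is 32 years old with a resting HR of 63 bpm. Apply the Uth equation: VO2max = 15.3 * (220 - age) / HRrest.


HRmax = 220 - 32 = 188
VO2max = 15.3 * (188 / 63)
= 15.3 * 2.9841
= 45.66 mL/kg/min

45.66 mL/kg/min


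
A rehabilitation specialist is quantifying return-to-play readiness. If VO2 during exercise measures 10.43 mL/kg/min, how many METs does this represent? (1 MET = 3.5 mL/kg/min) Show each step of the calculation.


METs = VO2 / 3.5 = 10.43 / 3.5 = 2.98

2.98 METs


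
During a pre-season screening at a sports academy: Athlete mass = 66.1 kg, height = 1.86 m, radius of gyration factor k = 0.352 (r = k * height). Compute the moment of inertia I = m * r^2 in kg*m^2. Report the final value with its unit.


r = k * height = 0.352 * 1.86 = 0.65472 m
r^2 = 0.65472^2 = 0.428658
I = 66.1 * 0.428658 = 28.334 kg*m^2

28.334 kg*m^2


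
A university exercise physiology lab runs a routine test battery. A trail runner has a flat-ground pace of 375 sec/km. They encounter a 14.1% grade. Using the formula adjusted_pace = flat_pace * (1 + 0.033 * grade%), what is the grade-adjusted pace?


Grade factor = 1 + 0.033 * 14.1 = 1.4653
Adjusted = 375 * 1.4653 = 549.49 sec/km

549.49 s/km


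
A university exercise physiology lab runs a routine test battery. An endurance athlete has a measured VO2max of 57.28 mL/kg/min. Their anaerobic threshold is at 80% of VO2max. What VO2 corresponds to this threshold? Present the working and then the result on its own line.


Anaerobic threshold VO2 = VO2max * 80%
= 57.28 * 0.8
= 45.82 mL/kg/min

45.82 mL/kg/min


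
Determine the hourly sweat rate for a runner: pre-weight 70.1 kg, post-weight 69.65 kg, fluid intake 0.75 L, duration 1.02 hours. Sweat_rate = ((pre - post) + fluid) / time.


Mass lost = 70.1 - 69.65 = 0.45 kg
Add fluid consumed: 0.45 + 0.75 = 1.2 L total sweat
Sweat rate = 1.2 / 1.02 = 1.176 L/h

1.176 L/h


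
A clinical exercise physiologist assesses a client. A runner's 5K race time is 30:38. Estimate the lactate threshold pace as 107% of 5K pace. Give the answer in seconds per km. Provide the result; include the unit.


Total race time = 30*60 + 38 = 1838 seconds
5K pace = 1838 / 5 = 367.6 sec/km
LT pace = 367.6 * 1.07 = 393.33 sec/km

393.33 s/km


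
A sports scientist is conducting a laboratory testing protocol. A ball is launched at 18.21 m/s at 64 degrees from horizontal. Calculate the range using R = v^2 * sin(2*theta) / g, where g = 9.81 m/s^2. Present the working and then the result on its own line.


sin(2 * 64) = sin(128) = 0.788011
v^2 = 18.21^2 = 331.6041
R = 331.6041 * 0.788011 / 9.81
= 26.637 m

26.637 m


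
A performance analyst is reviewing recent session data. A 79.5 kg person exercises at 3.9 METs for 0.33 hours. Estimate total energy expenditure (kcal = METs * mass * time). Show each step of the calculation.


Energy = METs * mass(kg) * time(h)
= 3.9 * 79.5 * 0.33
= 102.32 kcal

102.32 kcal


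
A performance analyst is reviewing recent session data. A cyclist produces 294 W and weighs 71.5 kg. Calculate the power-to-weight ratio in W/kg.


P/W = power / mass
= 294 / 71.5
= 4.112 W/kg

4.112 W/kg


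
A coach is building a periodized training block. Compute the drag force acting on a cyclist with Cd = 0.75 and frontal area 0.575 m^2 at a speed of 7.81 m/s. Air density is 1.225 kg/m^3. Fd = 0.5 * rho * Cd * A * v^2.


Step 1: v^2 = 60.9961
Step 2: Fd = 0.5 * 1.225 * 0.75 * 0.575 * 60.9961
= 16.112 N

16.112 N


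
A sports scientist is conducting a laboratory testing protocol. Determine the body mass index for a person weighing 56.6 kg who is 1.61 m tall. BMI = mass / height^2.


BMI = mass / height^2
= 56.6 / 1.61^2
= 56.6 / 2.5921
= 21.84 kg/m^2

21.84 kg/m^2


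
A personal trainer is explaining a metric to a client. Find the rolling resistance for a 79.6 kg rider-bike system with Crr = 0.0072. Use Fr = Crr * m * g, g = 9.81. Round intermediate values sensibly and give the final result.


m * g = 79.6 * 9.81 = 780.876 N
Fr = 0.0072 * 780.876 = 5.622 N

5.622 N


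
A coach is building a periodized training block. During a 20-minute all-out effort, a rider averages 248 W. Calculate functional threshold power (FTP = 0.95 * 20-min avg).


FTP = 0.95 * 248
= 235.6 W

235.6 W


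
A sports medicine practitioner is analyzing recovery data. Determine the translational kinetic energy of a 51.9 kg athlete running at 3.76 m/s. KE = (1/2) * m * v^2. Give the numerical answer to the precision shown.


KE = 0.5 * m * v^2
= 0.5 * 51.9 * 3.76^2
= 0.5 * 51.9 * 14.1376
= 366.87 J

366.87 J


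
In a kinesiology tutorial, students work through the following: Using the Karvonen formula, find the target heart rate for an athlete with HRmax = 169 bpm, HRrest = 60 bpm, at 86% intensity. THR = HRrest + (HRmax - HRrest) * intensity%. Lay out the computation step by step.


HRR = 169 - 60 = 109
THR = 60 + 109 * 0.86
= 60 + 93.74
= 153.74 bpm

153.74 bpm


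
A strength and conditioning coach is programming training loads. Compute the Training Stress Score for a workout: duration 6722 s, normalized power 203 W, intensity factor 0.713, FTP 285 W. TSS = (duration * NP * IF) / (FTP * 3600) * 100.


Product = 6722 * 203 * 0.713 = 972935.558
Base = 285 * 3600 = 1026000
TSS = 972935.558 / 1026000 * 100 = 94.83

94.83 TSS


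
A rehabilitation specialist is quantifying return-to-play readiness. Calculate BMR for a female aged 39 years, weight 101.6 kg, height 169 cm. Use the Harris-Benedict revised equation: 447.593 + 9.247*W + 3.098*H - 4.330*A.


Substituting values:
W term = 9.247 * 101.6 = 939.4952
H term = 3.098 * 169 = 523.562
A term = 4.330 * 39 = 168.87
BMR = 1741.78 kcal/day

1741.78 kcal/day


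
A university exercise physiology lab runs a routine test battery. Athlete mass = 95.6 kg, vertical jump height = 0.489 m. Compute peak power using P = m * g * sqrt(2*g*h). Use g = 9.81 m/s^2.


sqrt(2 * 9.81 * 0.489) = sqrt(9.59418) = 3.097447 m/s
P = 95.6 * 9.81 * 3.097447
= 2904.9 W

2904.9 W


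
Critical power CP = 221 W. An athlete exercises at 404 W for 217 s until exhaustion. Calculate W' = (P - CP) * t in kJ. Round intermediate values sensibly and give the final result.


P - CP = 404 - 221 = 183 W
W' = 183 * 217 = 39711 J
= 39711 / 1000 = 39.711 kJ

39.711 kJ


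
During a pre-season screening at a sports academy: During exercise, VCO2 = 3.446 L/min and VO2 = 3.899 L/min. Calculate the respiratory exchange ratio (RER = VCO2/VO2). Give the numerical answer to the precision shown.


RER = VCO2 / VO2
= 3.446 / 3.899
= 0.8838

0.8838


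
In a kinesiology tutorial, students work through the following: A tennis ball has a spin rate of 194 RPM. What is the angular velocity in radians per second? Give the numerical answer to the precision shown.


Convert RPM to rad/s: multiply by 2*pi and divide by 60
omega = 194 * 2 * pi / 60
= 20.316 rad/s

20.316 rad/s


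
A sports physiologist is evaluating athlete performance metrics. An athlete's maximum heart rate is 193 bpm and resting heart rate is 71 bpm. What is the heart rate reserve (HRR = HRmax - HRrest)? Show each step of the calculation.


HRR = HRmax - HRrest
= 193 - 71
= 122 bpm

122 bpm


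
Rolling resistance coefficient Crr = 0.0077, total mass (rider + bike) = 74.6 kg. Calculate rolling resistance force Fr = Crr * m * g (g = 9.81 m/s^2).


Fr = Crr * m * g
= 0.0077 * 74.6 * 9.81
= 5.635 N

5.635 N


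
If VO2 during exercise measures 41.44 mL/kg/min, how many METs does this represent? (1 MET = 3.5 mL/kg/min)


METs = VO2 / 3.5 = 41.44 / 3.5 = 11.84

11.84 METs


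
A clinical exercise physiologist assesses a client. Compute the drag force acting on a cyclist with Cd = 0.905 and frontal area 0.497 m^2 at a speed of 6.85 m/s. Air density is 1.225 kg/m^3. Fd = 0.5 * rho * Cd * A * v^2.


Step 1: v^2 = 46.9225
Step 2: Fd = 0.5 * 1.225 * 0.905 * 0.497 * 46.9225
= 12.927 N

12.927 N


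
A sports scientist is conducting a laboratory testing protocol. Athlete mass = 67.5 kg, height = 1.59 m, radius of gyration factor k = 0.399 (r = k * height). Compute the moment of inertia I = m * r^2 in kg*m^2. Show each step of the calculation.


r = k * height = 0.399 * 1.59 = 0.63441 m
r^2 = 0.63441^2 = 0.402476
I = 67.5 * 0.402476 = 27.167 kg*m^2

27.167 kg*m^2


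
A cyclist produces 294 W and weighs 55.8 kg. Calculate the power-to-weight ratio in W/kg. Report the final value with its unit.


P/W = power / mass
= 294 / 55.8
= 5.269 W/kg

5.269 W/kg


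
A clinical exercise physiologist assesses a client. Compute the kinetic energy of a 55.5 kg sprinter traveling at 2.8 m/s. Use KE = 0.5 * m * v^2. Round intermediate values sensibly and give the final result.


Velocity squared = 7.84
KE = 0.5 * 55.5 * 7.84 = 217.56 J

217.56 J


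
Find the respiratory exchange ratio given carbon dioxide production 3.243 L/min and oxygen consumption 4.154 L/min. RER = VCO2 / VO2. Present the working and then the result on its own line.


VCO2 = 3.243 L/min
VO2 = 4.154 L/min
RER = 3.243 / 4.154 = 0.7807

0.7807


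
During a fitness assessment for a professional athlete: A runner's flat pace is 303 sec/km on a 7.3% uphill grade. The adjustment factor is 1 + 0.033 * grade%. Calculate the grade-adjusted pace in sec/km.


Factor = 1 + 0.033 * 7.3 = 1.2409
Adjusted pace = 303 * 1.2409
= 375.99 sec/km

375.99 s/km


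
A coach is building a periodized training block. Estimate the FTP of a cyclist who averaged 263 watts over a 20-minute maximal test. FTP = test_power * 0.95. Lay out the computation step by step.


FTP = 263 * 0.95 = 249.85 W

249.85 W


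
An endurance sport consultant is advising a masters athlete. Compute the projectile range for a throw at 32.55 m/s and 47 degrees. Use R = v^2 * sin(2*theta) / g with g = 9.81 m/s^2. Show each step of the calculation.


Two times the angle = 94 degrees
sin(94) = 0.997564
R = 1059.5025 * 0.997564 / 9.81 = 107.739 m

107.739 m


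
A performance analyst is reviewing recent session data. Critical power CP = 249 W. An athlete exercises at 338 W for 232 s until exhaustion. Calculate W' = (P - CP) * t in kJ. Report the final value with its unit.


P - CP = 338 - 249 = 89 W
W' = 89 * 232 = 20648 J
= 20648 / 1000 = 20.648 kJ

20.648 kJ


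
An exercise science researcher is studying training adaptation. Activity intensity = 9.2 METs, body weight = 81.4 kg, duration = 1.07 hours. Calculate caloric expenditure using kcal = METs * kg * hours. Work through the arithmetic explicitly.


kcal = 9.2 * 81.4 * 1.07
= 748.88 * 1.07
= 801.3 kcal

801.3 kcal


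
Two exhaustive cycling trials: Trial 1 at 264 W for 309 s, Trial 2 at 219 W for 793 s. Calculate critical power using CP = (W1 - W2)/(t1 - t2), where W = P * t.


W1 = 264 * 309 = 81576 J
W2 = 219 * 793 = 173667 J
CP = (81576 - 173667) / (309 - 793)
= -92091 / -484
= 190.27 W

190.27 W


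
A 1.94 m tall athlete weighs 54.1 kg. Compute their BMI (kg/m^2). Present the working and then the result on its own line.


height^2 = 3.7636 m^2
BMI = 54.1 / 3.7636 = 14.37 kg/m^2

14.37 kg/m^2


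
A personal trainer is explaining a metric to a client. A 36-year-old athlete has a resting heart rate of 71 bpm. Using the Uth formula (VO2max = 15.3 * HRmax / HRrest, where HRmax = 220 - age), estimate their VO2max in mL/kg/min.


HRmax = 220 - 36 = 184 bpm
Ratio = HRmax / HRrest = 184 / 71 = 2.5915
VO2max = 15.3 * 2.5915 = 39.65 mL/kg/min

39.65 mL/kg/min


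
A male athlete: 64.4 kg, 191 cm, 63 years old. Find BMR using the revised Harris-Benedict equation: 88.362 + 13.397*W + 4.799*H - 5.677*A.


Intercept = 88.362
Weight contribution = 13.397 * 64.4 = 862.7668
Height contribution = 4.799 * 191 = 916.609
Age contribution = 5.677 * 63 = 357.651
BMR = 88.362 + 862.7668 + 916.609 - 357.651
= 1510.09 kcal/day

1510.09 kcal/day


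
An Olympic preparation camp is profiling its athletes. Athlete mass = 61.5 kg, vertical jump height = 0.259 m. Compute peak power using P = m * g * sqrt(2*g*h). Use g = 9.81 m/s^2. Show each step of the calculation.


sqrt(2 * 9.81 * 0.259) = sqrt(5.08158) = 2.254236 m/s
P = 61.5 * 9.81 * 2.254236
= 1360.01 W

1360.01 W


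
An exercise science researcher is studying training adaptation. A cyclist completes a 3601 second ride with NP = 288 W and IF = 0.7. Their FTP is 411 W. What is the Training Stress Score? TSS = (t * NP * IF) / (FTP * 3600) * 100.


t * NP * IF = 3601 * 288 * 0.7 = 725961.6
FTP * 3600 = 1479600
TSS = (725961.6 / 1479600) * 100 = 49.06

49.06 TSS


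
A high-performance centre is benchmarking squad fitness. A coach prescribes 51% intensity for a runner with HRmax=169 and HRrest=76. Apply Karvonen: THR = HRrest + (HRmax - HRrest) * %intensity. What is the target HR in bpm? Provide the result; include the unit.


Heart rate reserve = 169 - 76 = 93
Intensity fraction = 51 / 100 = 0.51
THR = 76 + 93 * 0.51 = 123.43 bpm

123.43 bpm


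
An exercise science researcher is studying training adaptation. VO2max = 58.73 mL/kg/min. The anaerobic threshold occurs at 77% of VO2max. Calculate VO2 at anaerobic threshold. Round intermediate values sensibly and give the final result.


AT fraction = 77 / 100 = 0.77
AT VO2 = 58.73 * 0.77
= 45.22 mL/kg/min

45.22 mL/kg/min


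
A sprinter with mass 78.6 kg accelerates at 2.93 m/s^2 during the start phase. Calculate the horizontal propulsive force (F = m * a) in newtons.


F = m * a
= 78.6 * 2.93
= 230.3 N

230.3 N


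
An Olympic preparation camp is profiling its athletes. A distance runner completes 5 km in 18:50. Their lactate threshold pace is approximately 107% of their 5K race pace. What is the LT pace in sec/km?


Convert to seconds: 18 min 50 s = 1130 s
Pace per km = 1130 / 5 = 226.0 s/km
LT pace = 226.0 * 1.07 = 241.82 s/km

241.82 s/km


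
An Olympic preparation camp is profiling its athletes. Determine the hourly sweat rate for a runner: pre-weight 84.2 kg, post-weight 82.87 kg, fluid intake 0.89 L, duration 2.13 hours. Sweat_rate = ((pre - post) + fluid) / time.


Mass lost = 84.2 - 82.87 = 1.33 kg
Add fluid consumed: 1.33 + 0.89 = 2.22 L total sweat
Sweat rate = 2.22 / 2.13 = 1.042 L/h

1.042 L/h


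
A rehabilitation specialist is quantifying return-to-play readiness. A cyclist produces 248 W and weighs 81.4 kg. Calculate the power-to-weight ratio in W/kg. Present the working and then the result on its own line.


P/W = power / mass
= 248 / 81.4
= 3.047 W/kg

3.047 W/kg


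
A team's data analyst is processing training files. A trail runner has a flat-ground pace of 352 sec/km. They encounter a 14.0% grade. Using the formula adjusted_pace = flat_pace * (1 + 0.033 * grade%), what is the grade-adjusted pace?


Grade factor = 1 + 0.033 * 14.0 = 1.462
Adjusted = 352 * 1.462 = 514.62 sec/km

514.62 s/km


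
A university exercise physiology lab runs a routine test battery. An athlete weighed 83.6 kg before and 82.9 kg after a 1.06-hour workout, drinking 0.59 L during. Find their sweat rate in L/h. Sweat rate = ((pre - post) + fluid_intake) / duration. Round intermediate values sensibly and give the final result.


Body mass change = 0.7 kg
Total sweat loss = 0.7 + 0.59 = 1.29 L
Rate = 1.29 / 1.06 = 1.217 L/h

1.217 L/h


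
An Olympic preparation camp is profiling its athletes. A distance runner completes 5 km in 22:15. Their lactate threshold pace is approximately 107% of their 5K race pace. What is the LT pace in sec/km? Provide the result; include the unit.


Convert to seconds: 22 min 15 s = 1335 s
Pace per km = 1335 / 5 = 267.0 s/km
LT pace = 267.0 * 1.07 = 285.69 s/km

285.69 s/km


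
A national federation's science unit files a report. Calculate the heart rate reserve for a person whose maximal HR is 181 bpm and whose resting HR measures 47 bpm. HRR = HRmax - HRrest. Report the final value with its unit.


HRmax = 181 bpm
HRrest = 47 bpm
HRR = 181 - 47 = 134 bpm

134 bpm


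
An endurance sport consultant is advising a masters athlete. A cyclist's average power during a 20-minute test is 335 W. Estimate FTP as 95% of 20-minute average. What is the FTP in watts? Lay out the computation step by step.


FTP = 20-min power * 0.95
= 335 * 0.95
= 318.25 W

318.25 W


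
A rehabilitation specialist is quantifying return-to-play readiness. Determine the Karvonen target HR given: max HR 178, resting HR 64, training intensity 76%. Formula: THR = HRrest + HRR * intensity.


HRR = HRmax - HRrest = 178 - 64 = 114
THR = 64 + 114 * 0.76
= 150.64 bpm

150.64 bpm


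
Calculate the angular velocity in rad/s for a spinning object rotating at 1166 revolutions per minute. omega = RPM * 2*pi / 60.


omega = RPM * 2*pi / 60
= 1166 * 6.28318531 / 60
= 122.103 rad/s

122.103 rad/s


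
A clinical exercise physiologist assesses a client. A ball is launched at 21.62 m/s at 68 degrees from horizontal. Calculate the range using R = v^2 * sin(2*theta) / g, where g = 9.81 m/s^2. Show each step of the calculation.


sin(2 * 68) = sin(136) = 0.694658
v^2 = 21.62^2 = 467.4244
R = 467.4244 * 0.694658 / 9.81
= 33.099 m

33.099 m


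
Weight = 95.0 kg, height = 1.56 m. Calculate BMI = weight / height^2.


height^2 = 1.56^2 = 2.4336
BMI = 95.0 / 2.4336 = 39.04 kg/m^2

39.04 kg/m^2


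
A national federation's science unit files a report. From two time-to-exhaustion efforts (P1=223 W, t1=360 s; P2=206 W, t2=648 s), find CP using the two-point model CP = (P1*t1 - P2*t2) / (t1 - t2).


Work in trial 1 = 80280 J
Work in trial 2 = 133488 J
Delta work = -53208 J
Delta time = -288 s
CP = -53208 / -288 = 184.75 W

184.75 W


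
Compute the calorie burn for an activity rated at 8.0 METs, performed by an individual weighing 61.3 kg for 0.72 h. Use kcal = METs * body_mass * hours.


Product of METs and mass = 8.0 * 61.3 = 490.4
Total kcal = 490.4 * 0.72 = 353.09 kcal

353.09 kcal
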